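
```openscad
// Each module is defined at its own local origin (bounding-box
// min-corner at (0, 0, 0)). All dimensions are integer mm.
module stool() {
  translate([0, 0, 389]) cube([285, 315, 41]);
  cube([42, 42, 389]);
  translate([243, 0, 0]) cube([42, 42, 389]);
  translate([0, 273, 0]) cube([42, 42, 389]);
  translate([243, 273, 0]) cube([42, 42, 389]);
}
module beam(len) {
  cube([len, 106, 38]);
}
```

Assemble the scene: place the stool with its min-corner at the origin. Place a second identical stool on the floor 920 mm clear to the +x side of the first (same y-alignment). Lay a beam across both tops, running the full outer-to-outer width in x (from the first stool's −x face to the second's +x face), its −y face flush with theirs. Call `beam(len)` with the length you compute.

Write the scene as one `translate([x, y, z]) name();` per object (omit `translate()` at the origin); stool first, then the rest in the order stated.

stool();
translate([1205, 0, 0]) stool();
translate([0, 0, 430]) beam(1490);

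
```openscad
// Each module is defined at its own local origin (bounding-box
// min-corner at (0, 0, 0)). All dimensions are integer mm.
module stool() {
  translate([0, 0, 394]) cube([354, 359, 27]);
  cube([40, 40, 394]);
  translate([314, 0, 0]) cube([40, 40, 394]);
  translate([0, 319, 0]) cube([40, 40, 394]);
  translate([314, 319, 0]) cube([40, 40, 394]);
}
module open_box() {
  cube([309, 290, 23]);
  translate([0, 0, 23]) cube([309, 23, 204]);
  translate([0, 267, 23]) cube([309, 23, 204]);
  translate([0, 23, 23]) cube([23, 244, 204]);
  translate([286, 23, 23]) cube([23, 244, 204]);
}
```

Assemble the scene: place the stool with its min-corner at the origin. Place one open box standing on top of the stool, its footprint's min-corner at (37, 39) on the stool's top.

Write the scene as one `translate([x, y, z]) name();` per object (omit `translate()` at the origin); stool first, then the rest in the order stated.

stool();
translate([37, 39, 421]) open_box();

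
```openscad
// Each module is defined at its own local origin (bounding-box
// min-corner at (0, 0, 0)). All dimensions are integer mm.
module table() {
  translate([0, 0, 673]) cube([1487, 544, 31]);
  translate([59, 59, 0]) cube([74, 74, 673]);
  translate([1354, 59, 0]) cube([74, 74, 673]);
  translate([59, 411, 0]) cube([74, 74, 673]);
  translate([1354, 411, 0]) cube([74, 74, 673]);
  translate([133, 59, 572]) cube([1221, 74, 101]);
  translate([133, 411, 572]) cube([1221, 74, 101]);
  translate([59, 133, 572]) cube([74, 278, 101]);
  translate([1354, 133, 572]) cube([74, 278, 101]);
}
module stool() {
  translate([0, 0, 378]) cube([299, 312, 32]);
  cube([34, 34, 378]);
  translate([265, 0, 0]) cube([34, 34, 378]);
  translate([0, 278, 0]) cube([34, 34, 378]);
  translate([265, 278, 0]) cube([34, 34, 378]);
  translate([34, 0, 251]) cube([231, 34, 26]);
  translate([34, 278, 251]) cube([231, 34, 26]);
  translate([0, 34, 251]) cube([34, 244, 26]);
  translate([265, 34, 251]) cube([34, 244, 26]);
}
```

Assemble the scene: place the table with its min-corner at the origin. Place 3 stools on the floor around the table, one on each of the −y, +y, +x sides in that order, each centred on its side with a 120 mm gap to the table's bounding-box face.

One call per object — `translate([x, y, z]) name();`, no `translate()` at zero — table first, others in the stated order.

table();
translate([594, -432, 0]) stool();
translate([594, 664, 0]) stool();
translate([1607, 116, 0]) stool();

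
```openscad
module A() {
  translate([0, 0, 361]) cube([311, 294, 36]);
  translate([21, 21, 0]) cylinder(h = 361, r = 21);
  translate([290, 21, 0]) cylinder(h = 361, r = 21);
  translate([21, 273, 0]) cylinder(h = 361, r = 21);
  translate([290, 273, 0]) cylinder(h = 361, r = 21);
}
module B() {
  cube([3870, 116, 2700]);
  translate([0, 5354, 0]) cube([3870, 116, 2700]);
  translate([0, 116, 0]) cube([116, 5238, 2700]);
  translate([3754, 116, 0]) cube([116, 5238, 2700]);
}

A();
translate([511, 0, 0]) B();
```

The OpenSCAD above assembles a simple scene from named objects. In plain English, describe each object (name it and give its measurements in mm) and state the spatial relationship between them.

A is a four-legged stool. The seat is a 311×294×36 mm slab whose top surface is at z = 397 mm; four round legs, each 42 mm in diameter, run from the floor (z = 0) to the underside of the seat, each leg's axis is inset half a diameter from the nearest pair of seat edges (so the leg's bounding box is flush with the corner).

B is the wall frame of a small rectangular building: four walls, each 2700 mm tall and 116 mm thick, enclosing a footprint 3870 mm (x) by 5470 mm (y) outside-to-outside, with no floor or roof. The front and back walls (the −y and +y sides) span the full width; the two side walls fit between them.

The house frame is on the floor beside the stool on its +x side.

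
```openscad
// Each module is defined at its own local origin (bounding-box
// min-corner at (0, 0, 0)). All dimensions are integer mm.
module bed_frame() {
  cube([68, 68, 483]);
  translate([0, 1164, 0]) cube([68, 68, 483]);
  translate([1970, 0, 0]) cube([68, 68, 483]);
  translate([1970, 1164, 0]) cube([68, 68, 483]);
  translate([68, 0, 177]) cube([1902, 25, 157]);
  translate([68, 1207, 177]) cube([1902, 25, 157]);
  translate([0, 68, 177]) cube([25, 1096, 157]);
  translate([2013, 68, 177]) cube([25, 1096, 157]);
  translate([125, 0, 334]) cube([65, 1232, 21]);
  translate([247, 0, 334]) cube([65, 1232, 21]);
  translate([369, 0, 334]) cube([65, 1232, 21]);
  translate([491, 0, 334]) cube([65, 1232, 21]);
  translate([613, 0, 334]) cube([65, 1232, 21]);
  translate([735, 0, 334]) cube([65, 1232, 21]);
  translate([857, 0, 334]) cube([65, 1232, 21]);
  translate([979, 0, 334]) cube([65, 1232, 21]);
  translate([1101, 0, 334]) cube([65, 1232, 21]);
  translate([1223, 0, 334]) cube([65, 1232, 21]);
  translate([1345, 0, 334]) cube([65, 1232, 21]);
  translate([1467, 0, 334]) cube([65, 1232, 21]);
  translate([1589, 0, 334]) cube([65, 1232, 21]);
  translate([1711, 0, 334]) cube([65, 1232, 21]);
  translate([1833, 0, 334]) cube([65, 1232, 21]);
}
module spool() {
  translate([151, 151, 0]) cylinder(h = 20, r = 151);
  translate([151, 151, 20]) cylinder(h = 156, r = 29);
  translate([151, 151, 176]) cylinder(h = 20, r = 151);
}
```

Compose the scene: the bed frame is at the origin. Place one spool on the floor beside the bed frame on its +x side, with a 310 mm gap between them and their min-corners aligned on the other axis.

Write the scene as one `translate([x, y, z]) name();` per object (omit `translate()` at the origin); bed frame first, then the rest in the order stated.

bed_frame();
translate([2348, 0, 0]) spool();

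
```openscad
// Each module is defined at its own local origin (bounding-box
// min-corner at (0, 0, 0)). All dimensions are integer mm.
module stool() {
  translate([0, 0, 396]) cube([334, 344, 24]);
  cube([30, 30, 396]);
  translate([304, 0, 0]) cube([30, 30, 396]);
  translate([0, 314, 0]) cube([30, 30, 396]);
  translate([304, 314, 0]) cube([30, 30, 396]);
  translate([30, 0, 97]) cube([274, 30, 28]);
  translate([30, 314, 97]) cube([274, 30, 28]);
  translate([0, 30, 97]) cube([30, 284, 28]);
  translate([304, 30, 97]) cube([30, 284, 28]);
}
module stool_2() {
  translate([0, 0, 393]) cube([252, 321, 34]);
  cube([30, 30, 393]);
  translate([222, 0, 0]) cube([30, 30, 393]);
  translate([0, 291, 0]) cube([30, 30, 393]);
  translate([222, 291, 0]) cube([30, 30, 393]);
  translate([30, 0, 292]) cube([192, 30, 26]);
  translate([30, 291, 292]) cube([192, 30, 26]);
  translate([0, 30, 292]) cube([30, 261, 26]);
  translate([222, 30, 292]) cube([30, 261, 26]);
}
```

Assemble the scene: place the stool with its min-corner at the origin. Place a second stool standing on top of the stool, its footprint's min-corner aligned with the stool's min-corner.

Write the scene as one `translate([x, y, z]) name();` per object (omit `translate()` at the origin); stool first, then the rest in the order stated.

stool();
translate([0, 0, 420]) stool_2();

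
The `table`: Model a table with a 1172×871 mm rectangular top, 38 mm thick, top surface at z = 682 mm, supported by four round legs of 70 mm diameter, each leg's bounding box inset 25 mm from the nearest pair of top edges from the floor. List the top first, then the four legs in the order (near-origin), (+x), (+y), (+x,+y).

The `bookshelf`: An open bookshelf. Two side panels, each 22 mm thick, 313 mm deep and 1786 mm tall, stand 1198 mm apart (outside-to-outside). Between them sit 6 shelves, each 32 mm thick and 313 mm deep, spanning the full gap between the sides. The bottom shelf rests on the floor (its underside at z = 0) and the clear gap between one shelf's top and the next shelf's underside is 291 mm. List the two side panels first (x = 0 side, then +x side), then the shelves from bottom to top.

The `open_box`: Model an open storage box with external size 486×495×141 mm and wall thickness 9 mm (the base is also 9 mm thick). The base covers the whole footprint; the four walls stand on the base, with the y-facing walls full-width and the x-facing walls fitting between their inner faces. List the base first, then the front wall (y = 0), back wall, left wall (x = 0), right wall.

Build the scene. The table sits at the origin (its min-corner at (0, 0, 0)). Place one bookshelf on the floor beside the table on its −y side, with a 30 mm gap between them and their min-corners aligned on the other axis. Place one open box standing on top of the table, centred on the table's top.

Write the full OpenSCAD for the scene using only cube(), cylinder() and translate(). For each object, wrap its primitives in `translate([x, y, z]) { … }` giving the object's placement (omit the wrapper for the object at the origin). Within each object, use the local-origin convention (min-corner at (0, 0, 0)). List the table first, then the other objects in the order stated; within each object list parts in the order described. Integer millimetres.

translate([0, 0, 644]) cube([1172, 871, 38]);
translate([60, 60, 0]) cylinder(h = 644, r = 35);
translate([1112, 60, 0]) cylinder(h = 644, r = 35);
translate([60, 811, 0]) cylinder(h = 644, r = 35);
translate([1112, 811, 0]) cylinder(h = 644, r = 35);
translate([0, -343, 0]) {
  cube([22, 313, 1786]);
  translate([1176, 0, 0]) cube([22, 313, 1786]);
  translate([22, 0, 0]) cube([1154, 313, 32]);
  translate([22, 0, 323]) cube([1154, 313, 32]);
  translate([22, 0, 646]) cube([1154, 313, 32]);
  translate([22, 0, 969]) cube([1154, 313, 32]);
  translate([22, 0, 1292]) cube([1154, 313, 32]);
  translate([22, 0, 1615]) cube([1154, 313, 32]);
}
translate([343, 188, 682]) {
  cube([486, 495, 9]);
  translate([0, 0, 9]) cube([486, 9, 132]);
  translate([0, 486, 9]) cube([486, 9, 132]);
  translate([0, 9, 9]) cube([9, 477, 132]);
  translate([477, 9, 9]) cube([9, 477, 132]);
}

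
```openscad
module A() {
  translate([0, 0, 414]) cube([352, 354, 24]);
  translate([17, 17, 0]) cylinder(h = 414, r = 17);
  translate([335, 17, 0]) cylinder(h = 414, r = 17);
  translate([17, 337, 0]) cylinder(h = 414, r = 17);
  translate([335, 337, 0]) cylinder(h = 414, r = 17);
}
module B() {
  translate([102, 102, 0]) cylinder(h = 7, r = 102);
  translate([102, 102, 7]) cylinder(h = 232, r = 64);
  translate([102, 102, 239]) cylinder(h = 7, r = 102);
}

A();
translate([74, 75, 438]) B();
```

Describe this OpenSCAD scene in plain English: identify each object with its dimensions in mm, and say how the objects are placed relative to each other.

A is a four-legged stool. The seat is a 352×354×24 mm slab whose top surface is at z = 438 mm; four round legs, each 34 mm in diameter, run from the floor (z = 0) to the underside of the seat, each leg's axis is inset half a diameter from the nearest pair of seat edges (so the leg's bounding box is flush with the corner).

B is a spool: two coaxial disc flanges of radius 102 mm and thickness 7 mm, joined by a core cylinder of radius 64 mm and height 232 mm. The lower flange rests on z = 0 and the three cylinders share a vertical axis.

The spool is on top of the stool, centred.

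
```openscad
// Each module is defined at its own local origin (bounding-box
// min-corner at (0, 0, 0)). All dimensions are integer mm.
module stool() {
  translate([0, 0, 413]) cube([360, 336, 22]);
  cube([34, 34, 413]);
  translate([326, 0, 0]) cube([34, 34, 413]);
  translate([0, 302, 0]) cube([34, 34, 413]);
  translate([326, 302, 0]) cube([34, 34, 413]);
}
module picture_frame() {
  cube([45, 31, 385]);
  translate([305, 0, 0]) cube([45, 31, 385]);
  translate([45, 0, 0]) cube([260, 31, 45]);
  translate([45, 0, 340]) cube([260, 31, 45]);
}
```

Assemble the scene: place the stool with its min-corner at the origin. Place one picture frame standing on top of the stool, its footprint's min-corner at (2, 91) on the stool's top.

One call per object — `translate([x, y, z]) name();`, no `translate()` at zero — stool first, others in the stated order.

stool();
translate([2, 91, 435]) picture_frame();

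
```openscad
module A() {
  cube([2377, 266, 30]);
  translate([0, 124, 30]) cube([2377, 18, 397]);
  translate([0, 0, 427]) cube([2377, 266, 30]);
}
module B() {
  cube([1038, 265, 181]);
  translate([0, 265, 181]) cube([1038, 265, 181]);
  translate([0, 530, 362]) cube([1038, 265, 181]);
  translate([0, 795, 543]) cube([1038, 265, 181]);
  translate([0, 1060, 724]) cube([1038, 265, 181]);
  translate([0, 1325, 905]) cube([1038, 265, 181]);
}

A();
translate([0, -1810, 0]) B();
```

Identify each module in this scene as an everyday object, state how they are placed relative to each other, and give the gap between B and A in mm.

A is an I-beam. B is a staircase. The staircase is on the floor beside the I-beam on its −y side. The gap between the staircase and the I-beam is 220 mm.

The staircase's nearest face is 220 mm from the I-beam's −y face.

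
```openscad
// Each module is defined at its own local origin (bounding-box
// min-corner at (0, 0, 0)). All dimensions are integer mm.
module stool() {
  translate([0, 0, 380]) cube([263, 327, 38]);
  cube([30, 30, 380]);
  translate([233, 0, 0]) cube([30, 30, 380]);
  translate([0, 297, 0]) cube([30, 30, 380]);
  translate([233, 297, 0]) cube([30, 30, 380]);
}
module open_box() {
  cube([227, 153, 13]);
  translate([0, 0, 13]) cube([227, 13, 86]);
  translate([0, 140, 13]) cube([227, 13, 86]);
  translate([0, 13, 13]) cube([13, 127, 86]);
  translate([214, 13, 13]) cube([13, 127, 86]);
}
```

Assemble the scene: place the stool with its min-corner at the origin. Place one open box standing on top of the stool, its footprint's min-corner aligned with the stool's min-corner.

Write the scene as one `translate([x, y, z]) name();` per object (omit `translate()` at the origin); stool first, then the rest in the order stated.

stool();
translate([0, 0, 418]) open_box();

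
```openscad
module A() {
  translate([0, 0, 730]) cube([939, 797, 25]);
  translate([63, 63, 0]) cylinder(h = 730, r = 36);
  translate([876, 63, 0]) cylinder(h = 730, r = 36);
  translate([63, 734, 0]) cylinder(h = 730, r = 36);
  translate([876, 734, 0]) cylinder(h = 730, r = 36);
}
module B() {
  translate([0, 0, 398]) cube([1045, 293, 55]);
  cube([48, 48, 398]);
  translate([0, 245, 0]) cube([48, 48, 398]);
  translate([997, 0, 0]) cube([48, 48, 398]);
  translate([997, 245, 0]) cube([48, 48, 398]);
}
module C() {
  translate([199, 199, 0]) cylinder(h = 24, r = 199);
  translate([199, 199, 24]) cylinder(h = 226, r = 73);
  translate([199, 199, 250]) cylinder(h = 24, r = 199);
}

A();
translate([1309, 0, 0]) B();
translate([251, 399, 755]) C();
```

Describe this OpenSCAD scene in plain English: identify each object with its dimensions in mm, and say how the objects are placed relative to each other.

A is a table with a 939×797 mm rectangular top, 25 mm thick, top surface at z = 755 mm, supported by four round legs of 72 mm diameter, each leg's bounding box inset 27 mm from the nearest pair of top edges, running from the floor.

B is a bench: a 1045×293 mm seat slab, 55 mm thick, top at z = 453 mm, on four 48×48 mm square legs flush with the seat corners and standing on z = 0.

C is a spool: two coaxial disc flanges of radius 199 mm and thickness 24 mm, joined by a core cylinder of radius 73 mm and height 226 mm. The lower flange rests on z = 0 and the three cylinders share a vertical axis.

The bench is on the floor beside the table on its +x side. The spool is on top of the table.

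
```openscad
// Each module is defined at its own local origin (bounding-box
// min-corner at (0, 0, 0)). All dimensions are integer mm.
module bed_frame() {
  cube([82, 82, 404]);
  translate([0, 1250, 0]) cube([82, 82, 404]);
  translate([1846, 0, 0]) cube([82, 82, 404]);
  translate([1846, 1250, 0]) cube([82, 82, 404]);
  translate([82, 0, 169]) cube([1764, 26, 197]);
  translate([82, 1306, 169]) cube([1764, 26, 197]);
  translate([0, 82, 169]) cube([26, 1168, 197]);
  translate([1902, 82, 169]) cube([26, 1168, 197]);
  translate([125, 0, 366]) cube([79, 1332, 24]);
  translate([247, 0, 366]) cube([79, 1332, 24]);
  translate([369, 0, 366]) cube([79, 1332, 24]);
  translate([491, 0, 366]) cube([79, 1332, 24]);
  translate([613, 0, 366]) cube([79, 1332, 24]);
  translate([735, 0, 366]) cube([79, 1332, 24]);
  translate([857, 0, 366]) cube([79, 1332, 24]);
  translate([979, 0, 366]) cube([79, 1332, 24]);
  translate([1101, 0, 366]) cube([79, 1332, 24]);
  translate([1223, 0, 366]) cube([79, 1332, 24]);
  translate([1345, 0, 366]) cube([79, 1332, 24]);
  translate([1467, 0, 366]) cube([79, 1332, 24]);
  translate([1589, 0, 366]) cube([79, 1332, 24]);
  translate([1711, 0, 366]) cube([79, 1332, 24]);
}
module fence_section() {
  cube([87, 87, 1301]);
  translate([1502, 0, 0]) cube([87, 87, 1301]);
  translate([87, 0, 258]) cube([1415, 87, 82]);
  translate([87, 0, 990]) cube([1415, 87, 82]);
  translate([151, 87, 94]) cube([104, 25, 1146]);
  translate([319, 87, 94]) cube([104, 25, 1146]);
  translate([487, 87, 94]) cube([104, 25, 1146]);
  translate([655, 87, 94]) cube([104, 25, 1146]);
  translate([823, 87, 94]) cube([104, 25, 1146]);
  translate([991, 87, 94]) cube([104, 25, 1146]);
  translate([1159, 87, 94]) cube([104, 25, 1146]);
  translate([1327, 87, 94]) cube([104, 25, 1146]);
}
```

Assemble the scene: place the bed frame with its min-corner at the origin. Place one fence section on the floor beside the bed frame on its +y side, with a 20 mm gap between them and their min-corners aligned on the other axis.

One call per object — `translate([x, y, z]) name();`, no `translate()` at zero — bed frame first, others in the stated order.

bed_frame();
translate([0, 1352, 0]) fence_section();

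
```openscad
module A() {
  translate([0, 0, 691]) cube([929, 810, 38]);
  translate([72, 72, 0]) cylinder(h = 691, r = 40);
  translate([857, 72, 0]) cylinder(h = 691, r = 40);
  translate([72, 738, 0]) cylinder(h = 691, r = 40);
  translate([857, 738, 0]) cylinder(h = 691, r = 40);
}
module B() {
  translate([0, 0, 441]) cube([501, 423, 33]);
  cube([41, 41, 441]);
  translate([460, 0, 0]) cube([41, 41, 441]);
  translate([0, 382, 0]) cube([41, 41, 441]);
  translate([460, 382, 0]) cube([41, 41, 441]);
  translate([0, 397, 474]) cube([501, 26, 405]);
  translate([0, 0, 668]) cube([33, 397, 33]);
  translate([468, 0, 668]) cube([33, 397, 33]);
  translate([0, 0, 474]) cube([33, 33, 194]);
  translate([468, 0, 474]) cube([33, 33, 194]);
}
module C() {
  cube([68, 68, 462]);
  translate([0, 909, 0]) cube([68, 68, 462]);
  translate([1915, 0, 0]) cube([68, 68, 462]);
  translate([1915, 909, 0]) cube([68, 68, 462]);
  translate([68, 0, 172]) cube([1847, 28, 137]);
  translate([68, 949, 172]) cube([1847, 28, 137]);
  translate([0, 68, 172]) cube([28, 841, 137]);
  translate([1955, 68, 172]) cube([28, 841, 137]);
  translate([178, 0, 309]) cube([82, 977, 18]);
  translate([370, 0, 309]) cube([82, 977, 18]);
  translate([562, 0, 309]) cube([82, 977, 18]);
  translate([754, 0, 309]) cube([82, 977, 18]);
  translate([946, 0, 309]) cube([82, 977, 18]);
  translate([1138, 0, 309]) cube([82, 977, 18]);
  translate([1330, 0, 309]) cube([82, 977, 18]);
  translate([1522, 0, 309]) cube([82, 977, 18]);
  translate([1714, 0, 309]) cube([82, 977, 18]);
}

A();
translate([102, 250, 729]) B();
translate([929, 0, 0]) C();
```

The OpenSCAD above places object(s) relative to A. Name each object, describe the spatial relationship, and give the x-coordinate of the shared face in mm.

The table's +x face and the bed frame's −x face are both at x = 929 mm.

A is a table. B is a chair. C is a bed frame. The chair is on top of the table. The bed frame is against the table's +x side, with their −y faces flush. The x-coordinate of the shared face is 929 mm.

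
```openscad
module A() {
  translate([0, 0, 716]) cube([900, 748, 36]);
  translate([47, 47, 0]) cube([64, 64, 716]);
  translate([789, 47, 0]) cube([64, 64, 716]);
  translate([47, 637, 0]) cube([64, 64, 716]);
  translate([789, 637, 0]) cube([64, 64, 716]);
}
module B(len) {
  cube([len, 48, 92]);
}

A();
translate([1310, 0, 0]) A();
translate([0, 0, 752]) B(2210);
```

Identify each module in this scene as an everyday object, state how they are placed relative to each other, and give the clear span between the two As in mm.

Second table starts at x = 1310; first ends at x = 900; clear span = 1310 − 900 = 410 mm.

A is a table. B is a beam. A beam spans the tops of two tables. The clear span between the two tables is 410 mm.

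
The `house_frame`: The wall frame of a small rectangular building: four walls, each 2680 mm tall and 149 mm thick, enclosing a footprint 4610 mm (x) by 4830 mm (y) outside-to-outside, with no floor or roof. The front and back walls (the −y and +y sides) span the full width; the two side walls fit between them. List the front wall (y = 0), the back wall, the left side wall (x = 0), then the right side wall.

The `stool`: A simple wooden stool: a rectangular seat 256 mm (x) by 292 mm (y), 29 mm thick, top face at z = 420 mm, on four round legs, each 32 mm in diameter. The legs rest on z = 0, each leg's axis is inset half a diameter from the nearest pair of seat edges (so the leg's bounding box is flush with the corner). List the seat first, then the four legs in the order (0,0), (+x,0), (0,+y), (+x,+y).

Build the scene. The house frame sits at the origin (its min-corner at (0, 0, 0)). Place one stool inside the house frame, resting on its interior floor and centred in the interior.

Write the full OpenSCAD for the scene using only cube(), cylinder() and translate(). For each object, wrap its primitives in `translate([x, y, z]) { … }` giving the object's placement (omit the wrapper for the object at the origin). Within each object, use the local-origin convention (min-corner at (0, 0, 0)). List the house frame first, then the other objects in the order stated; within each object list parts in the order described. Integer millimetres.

cube([4610, 149, 2680]);
translate([0, 4681, 0]) cube([4610, 149, 2680]);
translate([0, 149, 0]) cube([149, 4532, 2680]);
translate([4461, 149, 0]) cube([149, 4532, 2680]);
translate([2177, 2269, 0]) {
  translate([0, 0, 391]) cube([256, 292, 29]);
  translate([16, 16, 0]) cylinder(h = 391, r = 16);
  translate([240, 16, 0]) cylinder(h = 391, r = 16);
  translate([16, 276, 0]) cylinder(h = 391, r = 16);
  translate([240, 276, 0]) cylinder(h = 391, r = 16);
}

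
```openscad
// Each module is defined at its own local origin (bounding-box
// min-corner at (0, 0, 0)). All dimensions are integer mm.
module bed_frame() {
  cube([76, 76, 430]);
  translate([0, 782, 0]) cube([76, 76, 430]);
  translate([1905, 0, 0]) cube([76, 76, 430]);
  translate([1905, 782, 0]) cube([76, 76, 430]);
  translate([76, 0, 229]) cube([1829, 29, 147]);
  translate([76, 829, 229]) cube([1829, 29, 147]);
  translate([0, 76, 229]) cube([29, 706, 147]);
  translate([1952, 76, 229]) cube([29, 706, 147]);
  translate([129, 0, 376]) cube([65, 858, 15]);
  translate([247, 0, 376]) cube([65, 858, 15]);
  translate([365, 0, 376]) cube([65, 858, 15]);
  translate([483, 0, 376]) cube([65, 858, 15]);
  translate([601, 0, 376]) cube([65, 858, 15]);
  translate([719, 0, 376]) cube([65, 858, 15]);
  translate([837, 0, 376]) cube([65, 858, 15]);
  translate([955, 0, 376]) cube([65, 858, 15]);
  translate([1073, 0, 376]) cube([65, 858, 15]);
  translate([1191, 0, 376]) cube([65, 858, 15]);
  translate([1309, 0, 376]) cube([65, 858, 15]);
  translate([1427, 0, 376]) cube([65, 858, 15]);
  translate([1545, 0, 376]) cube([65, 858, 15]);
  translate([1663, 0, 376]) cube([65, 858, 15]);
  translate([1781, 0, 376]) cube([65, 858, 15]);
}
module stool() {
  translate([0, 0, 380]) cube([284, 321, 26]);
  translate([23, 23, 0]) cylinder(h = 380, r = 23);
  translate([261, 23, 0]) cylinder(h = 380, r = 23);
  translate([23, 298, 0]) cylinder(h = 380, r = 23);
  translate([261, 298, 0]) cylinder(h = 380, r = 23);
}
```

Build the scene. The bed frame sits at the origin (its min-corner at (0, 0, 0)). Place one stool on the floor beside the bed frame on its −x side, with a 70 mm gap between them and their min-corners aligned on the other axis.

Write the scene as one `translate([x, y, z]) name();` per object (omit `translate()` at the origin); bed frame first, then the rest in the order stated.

bed_frame();
translate([-354, 0, 0]) stool();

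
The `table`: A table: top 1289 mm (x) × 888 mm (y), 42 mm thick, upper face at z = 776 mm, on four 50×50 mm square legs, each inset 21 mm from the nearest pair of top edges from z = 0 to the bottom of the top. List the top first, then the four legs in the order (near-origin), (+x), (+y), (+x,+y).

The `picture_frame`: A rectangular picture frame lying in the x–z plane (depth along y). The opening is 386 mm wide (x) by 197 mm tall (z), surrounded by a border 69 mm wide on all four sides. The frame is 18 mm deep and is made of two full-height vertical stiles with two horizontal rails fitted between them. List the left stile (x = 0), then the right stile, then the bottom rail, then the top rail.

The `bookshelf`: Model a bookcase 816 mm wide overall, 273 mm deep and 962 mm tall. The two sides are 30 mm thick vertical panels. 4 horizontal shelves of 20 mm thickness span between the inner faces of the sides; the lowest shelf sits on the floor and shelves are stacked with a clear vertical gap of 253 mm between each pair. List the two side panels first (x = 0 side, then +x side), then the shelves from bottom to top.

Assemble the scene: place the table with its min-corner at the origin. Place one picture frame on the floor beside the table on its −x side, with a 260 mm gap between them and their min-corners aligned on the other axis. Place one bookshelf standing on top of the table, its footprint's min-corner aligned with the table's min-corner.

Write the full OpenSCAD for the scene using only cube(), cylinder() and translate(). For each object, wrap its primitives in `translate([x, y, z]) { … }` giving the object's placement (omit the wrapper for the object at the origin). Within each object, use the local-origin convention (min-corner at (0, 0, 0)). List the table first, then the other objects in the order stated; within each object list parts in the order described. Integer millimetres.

translate([0, 0, 734]) cube([1289, 888, 42]);
translate([21, 21, 0]) cube([50, 50, 734]);
translate([1218, 21, 0]) cube([50, 50, 734]);
translate([21, 817, 0]) cube([50, 50, 734]);
translate([1218, 817, 0]) cube([50, 50, 734]);
translate([-784, 0, 0]) {
  cube([69, 18, 335]);
  translate([455, 0, 0]) cube([69, 18, 335]);
  translate([69, 0, 0]) cube([386, 18, 69]);
  translate([69, 0, 266]) cube([386, 18, 69]);
}
translate([0, 0, 776]) {
  cube([30, 273, 962]);
  translate([786, 0, 0]) cube([30, 273, 962]);
  translate([30, 0, 0]) cube([756, 273, 20]);
  translate([30, 0, 273]) cube([756, 273, 20]);
  translate([30, 0, 546]) cube([756, 273, 20]);
  translate([30, 0, 819]) cube([756, 273, 20]);
}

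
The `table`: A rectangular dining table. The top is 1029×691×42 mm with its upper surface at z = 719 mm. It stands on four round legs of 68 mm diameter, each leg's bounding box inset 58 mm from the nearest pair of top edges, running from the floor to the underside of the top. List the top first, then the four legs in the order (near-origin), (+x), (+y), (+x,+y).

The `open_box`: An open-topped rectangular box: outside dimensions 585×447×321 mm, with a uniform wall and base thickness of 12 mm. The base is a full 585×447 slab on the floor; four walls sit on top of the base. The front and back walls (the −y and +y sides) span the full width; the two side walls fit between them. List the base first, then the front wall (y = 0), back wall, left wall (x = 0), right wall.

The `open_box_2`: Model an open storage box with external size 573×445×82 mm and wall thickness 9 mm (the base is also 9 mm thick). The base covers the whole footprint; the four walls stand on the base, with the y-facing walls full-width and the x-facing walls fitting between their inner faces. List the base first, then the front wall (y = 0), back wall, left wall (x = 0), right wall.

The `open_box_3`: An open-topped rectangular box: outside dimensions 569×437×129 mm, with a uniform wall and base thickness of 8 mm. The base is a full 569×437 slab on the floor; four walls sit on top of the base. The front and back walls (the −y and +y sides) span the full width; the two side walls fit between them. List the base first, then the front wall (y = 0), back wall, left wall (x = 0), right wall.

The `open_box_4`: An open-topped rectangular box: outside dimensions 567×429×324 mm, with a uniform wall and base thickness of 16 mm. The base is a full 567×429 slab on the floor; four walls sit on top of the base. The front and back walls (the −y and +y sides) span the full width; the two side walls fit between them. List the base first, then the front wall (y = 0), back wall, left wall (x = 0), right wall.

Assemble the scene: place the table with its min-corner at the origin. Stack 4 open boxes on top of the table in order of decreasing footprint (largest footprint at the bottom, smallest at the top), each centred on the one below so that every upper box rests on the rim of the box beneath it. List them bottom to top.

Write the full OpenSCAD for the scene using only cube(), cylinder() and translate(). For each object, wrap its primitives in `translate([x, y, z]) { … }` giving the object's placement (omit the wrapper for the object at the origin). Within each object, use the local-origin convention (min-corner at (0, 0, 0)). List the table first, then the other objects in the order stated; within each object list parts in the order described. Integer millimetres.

translate([0, 0, 677]) cube([1029, 691, 42]);
translate([92, 92, 0]) cylinder(h = 677, r = 34);
translate([937, 92, 0]) cylinder(h = 677, r = 34);
translate([92, 599, 0]) cylinder(h = 677, r = 34);
translate([937, 599, 0]) cylinder(h = 677, r = 34);
translate([222, 122, 719]) {
  cube([585, 447, 12]);
  translate([0, 0, 12]) cube([585, 12, 309]);
  translate([0, 435, 12]) cube([585, 12, 309]);
  translate([0, 12, 12]) cube([12, 423, 309]);
  translate([573, 12, 12]) cube([12, 423, 309]);
}
translate([228, 123, 1040]) {
  cube([573, 445, 9]);
  translate([0, 0, 9]) cube([573, 9, 73]);
  translate([0, 436, 9]) cube([573, 9, 73]);
  translate([0, 9, 9]) cube([9, 427, 73]);
  translate([564, 9, 9]) cube([9, 427, 73]);
}
translate([230, 127, 1122]) {
  cube([569, 437, 8]);
  translate([0, 0, 8]) cube([569, 8, 121]);
  translate([0, 429, 8]) cube([569, 8, 121]);
  translate([0, 8, 8]) cube([8, 421, 121]);
  translate([561, 8, 8]) cube([8, 421, 121]);
}
translate([231, 131, 1251]) {
  cube([567, 429, 16]);
  translate([0, 0, 16]) cube([567, 16, 308]);
  translate([0, 413, 16]) cube([567, 16, 308]);
  translate([0, 16, 16]) cube([16, 397, 308]);
  translate([551, 16, 16]) cube([16, 397, 308]);
}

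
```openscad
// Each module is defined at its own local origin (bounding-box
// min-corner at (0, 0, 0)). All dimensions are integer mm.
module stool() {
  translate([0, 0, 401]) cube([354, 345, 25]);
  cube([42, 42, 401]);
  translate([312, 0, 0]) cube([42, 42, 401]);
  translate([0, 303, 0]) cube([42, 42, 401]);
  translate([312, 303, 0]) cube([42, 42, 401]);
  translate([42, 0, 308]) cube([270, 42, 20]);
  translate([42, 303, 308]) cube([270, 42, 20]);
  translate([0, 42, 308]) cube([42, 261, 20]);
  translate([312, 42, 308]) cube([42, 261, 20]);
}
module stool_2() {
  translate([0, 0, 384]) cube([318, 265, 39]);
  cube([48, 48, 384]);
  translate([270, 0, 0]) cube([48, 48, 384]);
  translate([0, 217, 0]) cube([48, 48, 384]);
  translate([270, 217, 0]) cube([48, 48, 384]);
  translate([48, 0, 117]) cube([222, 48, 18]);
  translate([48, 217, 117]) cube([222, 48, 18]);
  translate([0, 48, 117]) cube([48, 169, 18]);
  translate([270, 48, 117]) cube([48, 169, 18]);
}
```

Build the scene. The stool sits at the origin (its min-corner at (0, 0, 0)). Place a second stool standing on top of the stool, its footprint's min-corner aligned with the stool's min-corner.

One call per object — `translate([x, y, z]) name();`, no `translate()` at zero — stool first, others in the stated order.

stool();
translate([0, 0, 426]) stool_2();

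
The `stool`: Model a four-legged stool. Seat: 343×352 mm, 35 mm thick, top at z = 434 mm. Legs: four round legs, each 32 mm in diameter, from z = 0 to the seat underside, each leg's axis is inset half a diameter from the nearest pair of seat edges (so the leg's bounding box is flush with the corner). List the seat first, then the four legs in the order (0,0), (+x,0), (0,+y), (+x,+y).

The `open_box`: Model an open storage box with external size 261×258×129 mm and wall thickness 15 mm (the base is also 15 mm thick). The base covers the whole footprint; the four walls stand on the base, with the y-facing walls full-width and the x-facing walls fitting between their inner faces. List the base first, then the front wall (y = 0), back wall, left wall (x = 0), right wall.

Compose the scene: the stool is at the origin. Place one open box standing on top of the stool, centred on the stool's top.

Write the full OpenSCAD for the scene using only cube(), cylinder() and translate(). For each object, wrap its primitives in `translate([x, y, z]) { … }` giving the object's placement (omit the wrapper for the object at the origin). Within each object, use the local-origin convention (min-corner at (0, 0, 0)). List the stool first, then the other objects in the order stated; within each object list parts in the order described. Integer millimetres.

translate([0, 0, 399]) cube([343, 352, 35]);
translate([16, 16, 0]) cylinder(h = 399, r = 16);
translate([327, 16, 0]) cylinder(h = 399, r = 16);
translate([16, 336, 0]) cylinder(h = 399, r = 16);
translate([327, 336, 0]) cylinder(h = 399, r = 16);
translate([41, 47, 434]) {
  cube([261, 258, 15]);
  translate([0, 0, 15]) cube([261, 15, 114]);
  translate([0, 243, 15]) cube([261, 15, 114]);
  translate([0, 15, 15]) cube([15, 228, 114]);
  translate([246, 15, 15]) cube([15, 228, 114]);
}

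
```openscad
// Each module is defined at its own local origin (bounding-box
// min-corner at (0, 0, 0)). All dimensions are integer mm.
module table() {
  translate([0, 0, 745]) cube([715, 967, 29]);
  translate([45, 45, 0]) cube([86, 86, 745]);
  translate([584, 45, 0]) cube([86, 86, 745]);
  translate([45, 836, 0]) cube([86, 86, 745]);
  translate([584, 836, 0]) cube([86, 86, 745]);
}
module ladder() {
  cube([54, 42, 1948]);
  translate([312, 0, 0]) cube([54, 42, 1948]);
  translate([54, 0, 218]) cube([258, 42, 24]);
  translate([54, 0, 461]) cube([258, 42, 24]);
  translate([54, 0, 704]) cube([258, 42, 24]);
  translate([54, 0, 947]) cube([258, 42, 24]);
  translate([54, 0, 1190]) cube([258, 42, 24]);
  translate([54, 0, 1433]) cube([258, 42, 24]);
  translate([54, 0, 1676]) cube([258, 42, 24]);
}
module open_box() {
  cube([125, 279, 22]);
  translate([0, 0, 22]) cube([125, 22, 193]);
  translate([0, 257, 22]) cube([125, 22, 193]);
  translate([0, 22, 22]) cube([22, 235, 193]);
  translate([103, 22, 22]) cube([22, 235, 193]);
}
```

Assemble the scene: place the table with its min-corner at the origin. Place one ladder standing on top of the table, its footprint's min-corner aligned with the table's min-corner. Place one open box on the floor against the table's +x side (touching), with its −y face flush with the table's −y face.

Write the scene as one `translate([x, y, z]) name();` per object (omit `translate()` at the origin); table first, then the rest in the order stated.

table();
translate([0, 0, 774]) ladder();
translate([715, 0, 0]) open_box();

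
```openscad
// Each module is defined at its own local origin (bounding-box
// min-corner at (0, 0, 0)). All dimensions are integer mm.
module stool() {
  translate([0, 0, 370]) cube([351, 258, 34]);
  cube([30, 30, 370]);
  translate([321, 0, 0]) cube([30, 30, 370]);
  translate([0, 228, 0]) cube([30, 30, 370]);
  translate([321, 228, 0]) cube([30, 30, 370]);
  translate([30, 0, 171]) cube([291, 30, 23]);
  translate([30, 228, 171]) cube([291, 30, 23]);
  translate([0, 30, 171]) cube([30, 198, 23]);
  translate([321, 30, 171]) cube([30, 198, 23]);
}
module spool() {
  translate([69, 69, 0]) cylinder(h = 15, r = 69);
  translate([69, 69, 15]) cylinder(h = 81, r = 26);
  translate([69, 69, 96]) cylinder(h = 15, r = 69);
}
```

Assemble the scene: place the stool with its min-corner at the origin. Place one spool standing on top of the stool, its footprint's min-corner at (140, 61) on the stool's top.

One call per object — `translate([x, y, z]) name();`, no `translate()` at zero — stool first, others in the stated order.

stool();
translate([140, 61, 404]) spool();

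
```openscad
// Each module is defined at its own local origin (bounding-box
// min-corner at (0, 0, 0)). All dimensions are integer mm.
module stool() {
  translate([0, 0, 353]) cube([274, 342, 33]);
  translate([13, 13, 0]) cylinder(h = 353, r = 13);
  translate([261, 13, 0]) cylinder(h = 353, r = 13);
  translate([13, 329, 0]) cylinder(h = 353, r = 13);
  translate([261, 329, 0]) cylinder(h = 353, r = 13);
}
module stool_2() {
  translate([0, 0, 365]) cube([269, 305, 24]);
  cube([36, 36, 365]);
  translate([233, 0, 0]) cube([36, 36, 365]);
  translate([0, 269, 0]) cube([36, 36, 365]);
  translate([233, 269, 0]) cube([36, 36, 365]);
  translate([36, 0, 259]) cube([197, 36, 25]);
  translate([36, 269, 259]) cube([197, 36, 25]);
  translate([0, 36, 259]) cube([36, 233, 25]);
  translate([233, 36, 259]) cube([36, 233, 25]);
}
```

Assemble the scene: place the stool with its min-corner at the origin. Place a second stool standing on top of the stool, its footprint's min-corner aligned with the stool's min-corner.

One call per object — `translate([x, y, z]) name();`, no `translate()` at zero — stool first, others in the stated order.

stool();
translate([0, 0, 386]) stool_2();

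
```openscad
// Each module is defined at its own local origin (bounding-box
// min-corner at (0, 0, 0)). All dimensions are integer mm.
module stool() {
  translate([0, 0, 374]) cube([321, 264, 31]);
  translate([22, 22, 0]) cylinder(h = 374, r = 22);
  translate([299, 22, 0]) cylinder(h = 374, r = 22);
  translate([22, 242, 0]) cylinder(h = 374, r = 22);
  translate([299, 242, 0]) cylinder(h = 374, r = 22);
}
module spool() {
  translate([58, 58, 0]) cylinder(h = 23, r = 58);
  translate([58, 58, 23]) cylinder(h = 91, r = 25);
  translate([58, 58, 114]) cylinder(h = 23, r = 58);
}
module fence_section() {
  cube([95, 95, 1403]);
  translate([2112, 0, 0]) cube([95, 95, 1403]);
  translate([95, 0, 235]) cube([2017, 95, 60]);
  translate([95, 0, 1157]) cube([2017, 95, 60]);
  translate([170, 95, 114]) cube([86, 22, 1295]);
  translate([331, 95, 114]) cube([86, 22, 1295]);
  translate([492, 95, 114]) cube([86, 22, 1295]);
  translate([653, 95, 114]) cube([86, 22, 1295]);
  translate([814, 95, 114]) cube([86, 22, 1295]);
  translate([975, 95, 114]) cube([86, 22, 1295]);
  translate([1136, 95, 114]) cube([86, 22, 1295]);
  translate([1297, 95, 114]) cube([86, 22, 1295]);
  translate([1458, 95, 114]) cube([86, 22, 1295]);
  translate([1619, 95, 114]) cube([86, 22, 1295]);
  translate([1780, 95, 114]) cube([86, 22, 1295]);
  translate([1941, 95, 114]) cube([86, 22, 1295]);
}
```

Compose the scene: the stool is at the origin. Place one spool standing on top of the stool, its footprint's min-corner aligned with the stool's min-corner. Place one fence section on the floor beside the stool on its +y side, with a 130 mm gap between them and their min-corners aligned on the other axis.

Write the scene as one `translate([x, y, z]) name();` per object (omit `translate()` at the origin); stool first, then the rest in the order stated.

stool();
translate([0, 0, 405]) spool();
translate([0, 394, 0]) fence_section();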